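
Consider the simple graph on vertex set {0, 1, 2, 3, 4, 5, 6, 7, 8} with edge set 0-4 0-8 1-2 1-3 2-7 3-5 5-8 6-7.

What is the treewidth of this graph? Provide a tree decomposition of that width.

Treewidth 1.
One such decomposition:
Bags: B1 = {6, 7}  B2 = {2, 7}  B3 = {1, 2}  B4 = {1, 3}  B5 = {3, 5}  B6 = {5, 8}  B7 = {0, 8}  B8 = {0, 4}
Tree: B1–B2, B2–B3, B3–B4, B4–B5, B5–B6, B6–B7, B7–B8

Every bag has size at most 2, so the width is 2 − 1 = 1 and tw(G) ≤ 1. G has an edge, so its treewidth is at least 1. The upper and lower bounds meet at 1, so that is the treewidth.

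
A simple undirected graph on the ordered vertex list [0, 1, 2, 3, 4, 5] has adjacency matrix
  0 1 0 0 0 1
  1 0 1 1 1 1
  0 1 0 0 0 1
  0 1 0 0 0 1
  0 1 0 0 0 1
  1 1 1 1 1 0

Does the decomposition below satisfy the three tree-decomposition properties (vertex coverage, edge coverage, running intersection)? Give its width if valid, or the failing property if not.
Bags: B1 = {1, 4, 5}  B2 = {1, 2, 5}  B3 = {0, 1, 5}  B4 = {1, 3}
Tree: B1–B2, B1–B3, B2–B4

No — edge (5,3) lies in no bag.

A tree decomposition must satisfy three properties: every vertex lies in some bag; for every edge, both endpoints lie together in some bag; and for every vertex, the bags containing it form a connected subtree. Here edge (5,3) lies in no bag, so the decomposition is invalid.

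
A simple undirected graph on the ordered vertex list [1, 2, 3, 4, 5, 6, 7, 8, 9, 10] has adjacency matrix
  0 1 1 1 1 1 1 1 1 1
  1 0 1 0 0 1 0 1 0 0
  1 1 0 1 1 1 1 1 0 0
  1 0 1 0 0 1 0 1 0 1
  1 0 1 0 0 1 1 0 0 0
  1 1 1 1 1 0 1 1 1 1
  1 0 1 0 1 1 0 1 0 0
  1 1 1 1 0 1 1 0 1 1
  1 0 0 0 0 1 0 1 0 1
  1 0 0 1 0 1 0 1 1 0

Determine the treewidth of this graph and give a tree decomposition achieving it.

The largest bag has 5 vertices, giving width 4; this decomposition certifies tw(G) ≤ 4. On the other hand G contains the 5-clique {1, 6, 8, 9, 10}. A clique must lie in a single bag of any decomposition, so no decomposition can have width below 4. Combining the bounds, tw(G) = 4.

Treewidth 4.
One such decomposition:
Bags: B1 = {1, 3, 6, 7, 8}  B2 = {1, 3, 4, 6, 8}  B3 = {1, 2, 3, 6, 8}  B4 = {1, 3, 5, 6, 7}  B5 = {1, 4, 6, 8, 10}  B6 = {1, 6, 8, 9, 10}
Tree: B1–B2, B1–B3, B1–B4, B2–B5, B5–B6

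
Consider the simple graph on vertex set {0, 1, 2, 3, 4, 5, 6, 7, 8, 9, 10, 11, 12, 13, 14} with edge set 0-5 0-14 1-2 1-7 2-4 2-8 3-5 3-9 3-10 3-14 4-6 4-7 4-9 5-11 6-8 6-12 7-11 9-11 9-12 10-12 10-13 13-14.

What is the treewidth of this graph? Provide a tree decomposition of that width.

Each bag holds 4 vertices, so the decomposition has width 3, which upper-bounds the treewidth. For the lower bound: the 4 vertex sets {1,2,8}, {7}, {4}, {6,9,11,12} are disjoint, each induces a connected subgraph, and every pair is joined by at least one edge of G. Contracting each set to a single vertex therefore yields K_{4} as a minor, and since treewidth is minor-monotone, tw(G) ≥ tw(K_{4}) = 3. Therefore the treewidth is 3.

Treewidth 3.
Bags: B1 = {1, 2, 7, 8}  B2 = {2, 4, 7, 8}  B3 = {4, 6, 7, 8}  B4 = {4, 6, 7, 11}  B5 = {4, 6, 9, 11}  B6 = {6, 9, 11, 12}  B7 = {5, 9, 11, 12}  B8 = {3, 5, 9, 12}  B9 = {3, 5, 10, 12}  B10 = {0, 3, 5, 10}  B11 = {0, 3, 10, 14}  B12 = {0, 10, 13, 14}
Tree: B1–B2, B2–B3, B3–B4, B4–B5, B5–B6, B6–B7, B7–B8, B8–B9, B9–B10, B10–B11, B11–B12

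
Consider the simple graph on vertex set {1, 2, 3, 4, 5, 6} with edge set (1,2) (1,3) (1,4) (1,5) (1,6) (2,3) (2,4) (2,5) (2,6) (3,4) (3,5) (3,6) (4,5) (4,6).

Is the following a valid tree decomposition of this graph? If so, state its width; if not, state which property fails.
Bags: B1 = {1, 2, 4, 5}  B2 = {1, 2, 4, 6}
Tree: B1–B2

No — vertex 3 appears in no bag.

A tree decomposition must satisfy three properties: every vertex lies in some bag; for every edge, both endpoints lie together in some bag; and for every vertex, the bags containing it form a connected subtree. Here vertex 3 appears in no bag, so the decomposition is invalid.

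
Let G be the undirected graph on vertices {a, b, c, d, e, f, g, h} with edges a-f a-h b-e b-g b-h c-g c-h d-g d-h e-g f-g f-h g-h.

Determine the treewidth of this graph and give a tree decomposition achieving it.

The largest bag has 3 vertices, giving width 2; this decomposition certifies tw(G) ≤ 2. Conversely, {b, e, g} is a clique of size 3, and the vertices of any clique must share a bag in every tree decomposition; so some bag has ≥ 3 vertices and tw(G) ≥ 2. The upper and lower bounds meet at 2, so that is the treewidth.

Treewidth 2.
One optimal decomposition is:
Bags: B1 = {f, g, h}  B2 = {b, g, h}  B3 = {a, f, h}  B4 = {b, e, g}  B5 = {c, g, h}  B6 = {d, g, h}
Tree: B1–B2, B1–B3, B2–B4, B1–B5, B5–B6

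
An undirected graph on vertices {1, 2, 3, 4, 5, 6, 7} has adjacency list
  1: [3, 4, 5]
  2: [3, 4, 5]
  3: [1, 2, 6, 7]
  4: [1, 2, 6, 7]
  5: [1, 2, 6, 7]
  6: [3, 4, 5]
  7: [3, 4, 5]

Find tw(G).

3

A width-3 tree decomposition is:
Bags: B1 = {2, 3, 4, 5}  B2 = {3, 4, 5, 6}  B3 = {1, 3, 4, 5}  B4 = {3, 4, 5, 7}
Tree: B1–B2, B2–B3, B3–B4
Each bag holds 4 vertices, so the decomposition has width 3, which upper-bounds the treewidth. For the lower bound: the 4 vertex sets {2,4}, {3,6}, {5}, {1} are disjoint, each induces a connected subgraph, and every pair is joined by at least one edge of G. Contracting each set to a single vertex therefore yields K_{4} as a minor, and since treewidth is minor-monotone, tw(G) ≥ tw(K_{4}) = 3. Combining the bounds, tw(G) = 3.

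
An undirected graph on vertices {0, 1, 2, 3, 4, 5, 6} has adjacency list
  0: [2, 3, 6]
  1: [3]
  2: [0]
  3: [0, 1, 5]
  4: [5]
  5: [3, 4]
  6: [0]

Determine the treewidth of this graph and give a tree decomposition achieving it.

Treewidth 1.
One such decomposition:
Bags: B1 = {1, 3}  B2 = {3, 5}  B3 = {0, 3}  B4 = {4, 5}  B5 = {0, 6}  B6 = {0, 2}
Tree: B1–B2, B1–B3, B2–B4, B3–B5, B5–B6

Every bag has size at most 2, so the width is 2 − 1 = 1 and tw(G) ≤ 1. Since G has at least one edge (e.g. 3–1), it is not an edgeless graph, so tw(G) ≥ 1. Combining the bounds, tw(G) = 1.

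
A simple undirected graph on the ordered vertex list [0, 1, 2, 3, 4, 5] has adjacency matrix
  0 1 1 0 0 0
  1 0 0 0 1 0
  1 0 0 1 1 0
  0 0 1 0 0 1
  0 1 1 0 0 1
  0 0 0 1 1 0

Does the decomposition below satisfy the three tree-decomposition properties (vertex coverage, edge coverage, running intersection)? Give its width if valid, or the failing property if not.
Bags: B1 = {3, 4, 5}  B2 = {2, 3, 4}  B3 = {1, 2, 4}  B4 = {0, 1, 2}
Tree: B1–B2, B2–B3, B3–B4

Yes; width 2.

Every vertex of G appears in some bag (union = {0, 1, 2, 3, 4, 5}); every edge is covered by a bag; and for each vertex v the set of bags containing v is connected in the bag tree. The decomposition is therefore valid. The largest bag has 3 vertices, so the width is 2.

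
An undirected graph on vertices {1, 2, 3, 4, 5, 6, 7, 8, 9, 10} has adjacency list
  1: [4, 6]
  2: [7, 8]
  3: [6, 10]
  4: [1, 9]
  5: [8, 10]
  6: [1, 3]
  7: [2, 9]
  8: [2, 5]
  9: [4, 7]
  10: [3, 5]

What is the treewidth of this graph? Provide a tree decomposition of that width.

Each bag holds 3 vertices, so the decomposition has width 2, which upper-bounds the treewidth. The edges 6–1–4–9–7–2–8–5–10–3–6 form a cycle, so G is not a tree and its treewidth is at least 2. Hence tw(G) = 2 exactly.

Treewidth 2.
Bags: B1 = {1, 4, 6}  B2 = {4, 6, 9}  B3 = {6, 7, 9}  B4 = {2, 6, 7}  B5 = {2, 6, 8}  B6 = {5, 6, 8}  B7 = {5, 6, 10}  B8 = {3, 6, 10}
Tree: B1–B2, B2–B3, B3–B4, B4–B5, B5–B6, B6–B7, B7–B8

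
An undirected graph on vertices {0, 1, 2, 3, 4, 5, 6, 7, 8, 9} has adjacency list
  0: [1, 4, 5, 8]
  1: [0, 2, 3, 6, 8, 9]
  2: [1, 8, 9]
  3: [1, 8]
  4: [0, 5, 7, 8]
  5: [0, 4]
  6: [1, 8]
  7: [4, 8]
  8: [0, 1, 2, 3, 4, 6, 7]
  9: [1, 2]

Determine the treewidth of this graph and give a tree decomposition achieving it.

Treewidth 2.
One such decomposition:
Bags: B1 = {0, 1, 8}  B2 = {0, 4, 8}  B3 = {1, 2, 8}  B4 = {1, 2, 9}  B5 = {4, 7, 8}  B6 = {1, 3, 8}  B7 = {0, 4, 5}  B8 = {1, 6, 8}
Tree: B1–B2, B1–B3, B3–B4, B2–B5, B1–B6, B2–B7, B6–B8

Every bag has size at most 3, so the width is 3 − 1 = 2 and tw(G) ≤ 2. For the lower bound, the 3 vertices {0, 1, 8} are pairwise adjacent, and any tree decomposition puts a clique entirely inside one bag — forcing width ≥ 2. Therefore the treewidth is 2.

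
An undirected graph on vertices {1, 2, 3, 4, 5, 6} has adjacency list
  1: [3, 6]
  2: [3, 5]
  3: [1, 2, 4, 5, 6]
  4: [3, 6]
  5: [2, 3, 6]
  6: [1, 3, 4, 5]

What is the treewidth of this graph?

A width-2 tree decomposition is:
Bags: B1 = {3, 5, 6}  B2 = {1, 3, 6}  B3 = {3, 4, 6}  B4 = {2, 3, 5}
Tree: B1–B2, B2–B3, B1–B4
The largest bag has 3 vertices, giving width 2; this decomposition certifies tw(G) ≤ 2. For the lower bound, the 3 vertices {2, 3, 5} are pairwise adjacent, and any tree decomposition puts a clique entirely inside one bag — forcing width ≥ 2. Combining the bounds, tw(G) = 2.

2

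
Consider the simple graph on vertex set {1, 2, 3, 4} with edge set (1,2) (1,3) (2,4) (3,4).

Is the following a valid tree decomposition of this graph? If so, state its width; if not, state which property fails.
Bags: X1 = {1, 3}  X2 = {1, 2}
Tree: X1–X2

No — vertex 4 appears in no bag.

A tree decomposition must satisfy three properties: every vertex lies in some bag; for every edge, both endpoints lie together in some bag; and for every vertex, the bags containing it form a connected subtree. Here vertex 4 appears in no bag, so the decomposition is invalid.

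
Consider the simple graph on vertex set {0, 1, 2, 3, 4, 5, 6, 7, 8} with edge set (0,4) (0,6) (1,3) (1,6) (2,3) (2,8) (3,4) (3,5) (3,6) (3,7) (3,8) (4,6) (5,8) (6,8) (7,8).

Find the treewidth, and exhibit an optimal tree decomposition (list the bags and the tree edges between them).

Treewidth 2.
One optimal decomposition is:
Bags: B1 = {3, 6, 8}  B2 = {3, 4, 6}  B3 = {0, 4, 6}  B4 = {1, 3, 6}  B5 = {3, 5, 8}  B6 = {2, 3, 8}  B7 = {3, 7, 8}
Tree: B1–B2, B2–B3, B2–B4, B1–B5, B1–B6, B5–B7

Every bag has size at most 3, so the width is 3 − 1 = 2 and tw(G) ≤ 2. On the other hand G contains the 3-clique {0, 4, 6}. A clique must lie in a single bag of any decomposition, so no decomposition can have width below 2. Therefore the treewidth is 2.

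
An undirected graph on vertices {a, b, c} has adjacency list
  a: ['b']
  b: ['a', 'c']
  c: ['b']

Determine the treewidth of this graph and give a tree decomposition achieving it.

The largest bag has 2 vertices, giving width 1; this decomposition certifies tw(G) ≤ 1. Since G has at least one edge (e.g. c–b), it is not an edgeless graph, so tw(G) ≥ 1. Hence tw(G) = 1 exactly.

Treewidth 1.
One such decomposition:
Bags: B1 = {b, c}  B2 = {a, b}
Tree: B1–B2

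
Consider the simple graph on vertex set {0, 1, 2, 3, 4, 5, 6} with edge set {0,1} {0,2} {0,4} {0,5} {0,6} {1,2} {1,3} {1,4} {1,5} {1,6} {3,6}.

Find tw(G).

2

A width-2 tree decomposition is:
Bags: B1 = {0, 1, 6}  B2 = {1, 3, 6}  B3 = {0, 1, 2}  B4 = {0, 1, 4}  B5 = {0, 1, 5}
Tree: B1–B2, B1–B3, B1–B4, B1–B5
Every bag has size at most 3, so the width is 3 − 1 = 2 and tw(G) ≤ 2. Conversely, {0, 1, 2} is a clique of size 3, and the vertices of any clique must share a bag in every tree decomposition; so some bag has ≥ 3 vertices and tw(G) ≥ 2. Hence tw(G) = 2 exactly.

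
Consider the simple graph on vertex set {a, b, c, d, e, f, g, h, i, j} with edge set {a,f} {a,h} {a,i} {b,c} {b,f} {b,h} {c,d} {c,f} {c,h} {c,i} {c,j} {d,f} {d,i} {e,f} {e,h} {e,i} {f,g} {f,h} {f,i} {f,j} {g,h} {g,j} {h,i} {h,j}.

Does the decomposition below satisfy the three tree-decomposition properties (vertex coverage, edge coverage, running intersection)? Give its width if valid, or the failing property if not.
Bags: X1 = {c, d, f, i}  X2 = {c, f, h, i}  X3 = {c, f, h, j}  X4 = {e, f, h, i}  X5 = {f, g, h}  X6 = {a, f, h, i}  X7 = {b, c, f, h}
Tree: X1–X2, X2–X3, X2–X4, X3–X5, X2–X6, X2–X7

No — edge (j,g) lies in no bag.

A tree decomposition must satisfy three properties: every vertex lies in some bag; for every edge, both endpoints lie together in some bag; and for every vertex, the bags containing it form a connected subtree. Here edge (j,g) lies in no bag, so the decomposition is invalid.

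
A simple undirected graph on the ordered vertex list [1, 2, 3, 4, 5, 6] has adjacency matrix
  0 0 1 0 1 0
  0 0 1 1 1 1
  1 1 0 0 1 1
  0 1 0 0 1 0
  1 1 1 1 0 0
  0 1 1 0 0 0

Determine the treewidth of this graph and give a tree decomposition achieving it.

Treewidth 2.
One optimal decomposition is:
Bags: B1 = {2, 3, 6}  B2 = {2, 3, 5}  B3 = {2, 4, 5}  B4 = {1, 3, 5}
Tree: B1–B2, B2–B3, B2–B4

Every bag has size at most 3, so the width is 3 − 1 = 2 and tw(G) ≤ 2. On the other hand G contains the 3-clique {1, 3, 5}. A clique must lie in a single bag of any decomposition, so no decomposition can have width below 2. The upper and lower bounds meet at 2, so that is the treewidth.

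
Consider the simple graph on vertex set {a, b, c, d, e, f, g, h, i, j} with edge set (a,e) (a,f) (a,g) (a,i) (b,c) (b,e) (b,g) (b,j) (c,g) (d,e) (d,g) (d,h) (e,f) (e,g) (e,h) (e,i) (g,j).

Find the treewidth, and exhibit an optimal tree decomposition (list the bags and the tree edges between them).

Treewidth 2.
One such decomposition:
Bags: B1 = {d, e, g}  B2 = {a, e, g}  B3 = {a, e, f}  B4 = {b, e, g}  B5 = {a, e, i}  B6 = {b, c, g}  B7 = {b, g, j}  B8 = {d, e, h}
Tree: B1–B2, B2–B3, B2–B4, B3–B5, B4–B6, B6–B7, B1–B8

Each bag holds 3 vertices, so the decomposition has width 2, which upper-bounds the treewidth. On the other hand G contains the 3-clique {b, g, j}. A clique must lie in a single bag of any decomposition, so no decomposition can have width below 2. Combining the bounds, tw(G) = 2.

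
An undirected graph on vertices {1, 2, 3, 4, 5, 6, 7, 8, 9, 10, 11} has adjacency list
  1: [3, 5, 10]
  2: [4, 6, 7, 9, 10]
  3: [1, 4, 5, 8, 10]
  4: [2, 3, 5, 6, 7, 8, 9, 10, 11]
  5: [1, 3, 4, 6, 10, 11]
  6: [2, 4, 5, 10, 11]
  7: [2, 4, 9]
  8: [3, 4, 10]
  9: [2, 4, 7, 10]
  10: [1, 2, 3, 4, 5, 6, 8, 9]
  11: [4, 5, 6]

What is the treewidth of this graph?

A width-3 tree decomposition is:
Bags: B1 = {2, 4, 6, 10}  B2 = {4, 5, 6, 10}  B3 = {4, 5, 6, 11}  B4 = {2, 4, 9, 10}  B5 = {3, 4, 5, 10}  B6 = {3, 4, 8, 10}  B7 = {1, 3, 5, 10}  B8 = {2, 4, 7, 9}
Tree: B1–B2, B2–B3, B1–B4, B2–B5, B5–B6, B5–B7, B4–B8
Each bag holds 4 vertices, so the decomposition has width 3, which upper-bounds the treewidth. For the lower bound, the 4 vertices {1, 3, 5, 10} are pairwise adjacent, and any tree decomposition puts a clique entirely inside one bag — forcing width ≥ 3. Therefore the treewidth is 3.

3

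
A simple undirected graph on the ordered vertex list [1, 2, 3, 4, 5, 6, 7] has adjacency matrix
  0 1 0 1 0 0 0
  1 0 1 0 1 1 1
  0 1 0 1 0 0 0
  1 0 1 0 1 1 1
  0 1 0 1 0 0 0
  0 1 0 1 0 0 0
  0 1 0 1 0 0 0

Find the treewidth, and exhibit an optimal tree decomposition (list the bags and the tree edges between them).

Treewidth 2.
One optimal decomposition is:
Bags: B1 = {2, 4, 5}  B2 = {2, 3, 4}  B3 = {1, 2, 4}  B4 = {2, 4, 6}  B5 = {2, 4, 7}
Tree: B1–B2, B2–B3, B3–B4, B4–B5

Each bag holds 3 vertices, so the decomposition has width 2, which upper-bounds the treewidth. Since 2–5–4–3–2 is a cycle in G, G is not acyclic. Forests are exactly the graphs of treewidth ≤ 1, so tw(G) ≥ 2. Combining the bounds, tw(G) = 2.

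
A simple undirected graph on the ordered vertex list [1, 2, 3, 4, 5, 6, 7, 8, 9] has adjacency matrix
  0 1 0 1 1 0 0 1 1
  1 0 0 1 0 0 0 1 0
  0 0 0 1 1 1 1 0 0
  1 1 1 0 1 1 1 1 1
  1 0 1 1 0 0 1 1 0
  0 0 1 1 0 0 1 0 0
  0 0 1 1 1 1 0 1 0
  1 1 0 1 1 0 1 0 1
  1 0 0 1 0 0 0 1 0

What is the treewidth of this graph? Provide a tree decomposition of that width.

The largest bag has 4 vertices, giving width 3; this decomposition certifies tw(G) ≤ 3. For the lower bound, the 4 vertices {1, 4, 8, 9} are pairwise adjacent, and any tree decomposition puts a clique entirely inside one bag — forcing width ≥ 3. Therefore the treewidth is 3.

Treewidth 3.
Bags: B1 = {1, 4, 5, 8}  B2 = {1, 4, 8, 9}  B3 = {4, 5, 7, 8}  B4 = {3, 4, 5, 7}  B5 = {3, 4, 6, 7}  B6 = {1, 2, 4, 8}
Tree: B1–B2, B1–B3, B3–B4, B4–B5, B2–B6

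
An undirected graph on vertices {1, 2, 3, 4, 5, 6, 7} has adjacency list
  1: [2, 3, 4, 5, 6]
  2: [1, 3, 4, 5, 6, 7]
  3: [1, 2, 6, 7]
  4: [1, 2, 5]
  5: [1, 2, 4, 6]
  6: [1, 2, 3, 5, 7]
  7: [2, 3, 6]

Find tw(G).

A width-3 tree decomposition is:
Bags: B1 = {1, 2, 3, 6}  B2 = {1, 2, 5, 6}  B3 = {1, 2, 4, 5}  B4 = {2, 3, 6, 7}
Tree: B1–B2, B2–B3, B1–B4
The largest bag has 4 vertices, giving width 3; this decomposition certifies tw(G) ≤ 3. For the lower bound, the 4 vertices {1, 2, 3, 6} are pairwise adjacent, and any tree decomposition puts a clique entirely inside one bag — forcing width ≥ 3. Therefore the treewidth is 3.

3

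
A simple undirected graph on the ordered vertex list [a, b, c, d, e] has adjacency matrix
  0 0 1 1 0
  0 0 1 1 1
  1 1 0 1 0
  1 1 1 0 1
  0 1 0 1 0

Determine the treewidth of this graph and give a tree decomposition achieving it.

Each bag holds 3 vertices, so the decomposition has width 2, which upper-bounds the treewidth. Conversely, {b, d, e} is a clique of size 3, and the vertices of any clique must share a bag in every tree decomposition; so some bag has ≥ 3 vertices and tw(G) ≥ 2. Combining the bounds, tw(G) = 2.

Treewidth 2.
Bags: B1 = {b, c, d}  B2 = {b, d, e}  B3 = {a, c, d}
Tree: B1–B2, B1–B3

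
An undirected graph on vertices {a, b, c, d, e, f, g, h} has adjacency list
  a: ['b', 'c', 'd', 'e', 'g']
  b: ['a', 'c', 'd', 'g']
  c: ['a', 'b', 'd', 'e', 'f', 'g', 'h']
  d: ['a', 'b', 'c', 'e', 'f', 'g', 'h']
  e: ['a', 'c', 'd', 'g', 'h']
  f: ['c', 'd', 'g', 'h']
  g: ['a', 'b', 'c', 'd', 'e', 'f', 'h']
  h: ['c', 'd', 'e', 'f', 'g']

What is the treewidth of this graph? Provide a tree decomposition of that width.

Treewidth 4.
One such decomposition:
Bags: B1 = {a, c, d, e, g}  B2 = {c, d, e, g, h}  B3 = {c, d, f, g, h}  B4 = {a, b, c, d, g}
Tree: B1–B2, B2–B3, B1–B4

Every bag has size at most 5, so the width is 5 − 1 = 4 and tw(G) ≤ 4. For the lower bound, the 5 vertices {c, d, e, g, h} are pairwise adjacent, and any tree decomposition puts a clique entirely inside one bag — forcing width ≥ 4. Hence tw(G) = 4 exactly.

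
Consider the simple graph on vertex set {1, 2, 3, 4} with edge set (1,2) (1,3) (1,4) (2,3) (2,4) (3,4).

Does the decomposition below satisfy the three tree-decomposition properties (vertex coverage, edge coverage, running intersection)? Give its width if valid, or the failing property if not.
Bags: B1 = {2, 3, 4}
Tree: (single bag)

A tree decomposition must satisfy three properties: every vertex lies in some bag; for every edge, both endpoints lie together in some bag; and for every vertex, the bags containing it form a connected subtree. Here vertex 1 appears in no bag, so the decomposition is invalid.

No — vertex 1 appears in no bag.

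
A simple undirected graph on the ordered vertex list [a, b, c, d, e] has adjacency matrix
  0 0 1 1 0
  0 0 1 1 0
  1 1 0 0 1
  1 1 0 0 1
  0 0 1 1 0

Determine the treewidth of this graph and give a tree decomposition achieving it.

Treewidth 2.
Bags: B1 = {b, c, d}  B2 = {c, d, e}  B3 = {a, c, d}
Tree: B1–B2, B2–B3

Each bag holds 3 vertices, so the decomposition has width 2, which upper-bounds the treewidth. Since b–d–e–c–b is a cycle in G, G is not acyclic. Forests are exactly the graphs of treewidth ≤ 1, so tw(G) ≥ 2. Therefore the treewidth is 2.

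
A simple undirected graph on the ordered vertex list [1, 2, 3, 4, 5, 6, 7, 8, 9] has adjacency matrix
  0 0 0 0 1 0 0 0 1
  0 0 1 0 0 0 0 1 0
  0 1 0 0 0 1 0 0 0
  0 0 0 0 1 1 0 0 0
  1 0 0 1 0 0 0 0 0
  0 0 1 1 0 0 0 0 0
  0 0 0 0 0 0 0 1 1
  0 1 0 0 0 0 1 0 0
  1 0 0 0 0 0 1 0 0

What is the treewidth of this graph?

A width-2 tree decomposition is:
Bags: B1 = {3, 4, 6}  B2 = {2, 3, 4}  B3 = {2, 4, 8}  B4 = {4, 7, 8}  B5 = {4, 7, 9}  B6 = {1, 4, 9}  B7 = {1, 4, 5}
Tree: B1–B2, B2–B3, B3–B4, B4–B5, B5–B6, B6–B7
Each bag holds 3 vertices, so the decomposition has width 2, which upper-bounds the treewidth. The edges 4–6–3–2–8–7–9–1–5–4 form a cycle, so G is not a tree and its treewidth is at least 2. The upper and lower bounds meet at 2, so that is the treewidth.

2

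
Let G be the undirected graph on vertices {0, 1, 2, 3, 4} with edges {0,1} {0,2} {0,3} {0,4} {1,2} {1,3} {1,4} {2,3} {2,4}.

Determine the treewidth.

A width-3 tree decomposition is:
Bags: B1 = {0, 1, 2, 4}  B2 = {0, 1, 2, 3}
Tree: B1–B2
Each bag holds 4 vertices, so the decomposition has width 3, which upper-bounds the treewidth. For the lower bound, the 4 vertices {0, 1, 2, 3} are pairwise adjacent, and any tree decomposition puts a clique entirely inside one bag — forcing width ≥ 3. Therefore the treewidth is 3.

3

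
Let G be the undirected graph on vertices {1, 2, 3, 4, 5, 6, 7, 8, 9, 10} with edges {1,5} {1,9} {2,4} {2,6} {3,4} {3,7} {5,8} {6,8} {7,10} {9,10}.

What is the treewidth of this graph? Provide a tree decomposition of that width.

The largest bag has 3 vertices, giving width 2; this decomposition certifies tw(G) ≤ 2. Since 1–5–8–6–2–4–3–7–10–9–1 is a cycle in G, G is not acyclic. Forests are exactly the graphs of treewidth ≤ 1, so tw(G) ≥ 2. Combining the bounds, tw(G) = 2.

Treewidth 2.
One such decomposition:
Bags: B1 = {1, 5, 8}  B2 = {1, 6, 8}  B3 = {1, 2, 6}  B4 = {1, 2, 4}  B5 = {1, 3, 4}  B6 = {1, 3, 7}  B7 = {1, 7, 10}  B8 = {1, 9, 10}
Tree: B1–B2, B2–B3, B3–B4, B4–B5, B5–B6, B6–B7, B7–B8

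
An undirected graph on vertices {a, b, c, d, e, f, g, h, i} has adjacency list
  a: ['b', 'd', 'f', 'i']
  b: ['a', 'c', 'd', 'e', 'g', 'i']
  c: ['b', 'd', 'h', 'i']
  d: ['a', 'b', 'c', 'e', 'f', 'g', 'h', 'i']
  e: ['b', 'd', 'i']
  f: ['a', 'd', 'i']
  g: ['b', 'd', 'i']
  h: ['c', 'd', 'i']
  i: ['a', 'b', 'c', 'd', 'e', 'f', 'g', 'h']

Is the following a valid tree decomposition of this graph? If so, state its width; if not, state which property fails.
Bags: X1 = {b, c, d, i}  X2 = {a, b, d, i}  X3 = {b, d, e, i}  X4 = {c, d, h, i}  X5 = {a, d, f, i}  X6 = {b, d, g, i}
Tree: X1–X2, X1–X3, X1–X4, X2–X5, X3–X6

Vertex coverage: the bags together contain {a, b, c, d, e, f, g, h, i}, the full vertex set. Edge coverage: each edge of G has both endpoints in at least one bag. Running intersection: for every vertex, the bags containing it form a connected subtree. All three properties hold, so this is a valid tree decomposition of width max|bag| − 1 = 3, and hence tw(G) ≤ 3.

Yes; width 3.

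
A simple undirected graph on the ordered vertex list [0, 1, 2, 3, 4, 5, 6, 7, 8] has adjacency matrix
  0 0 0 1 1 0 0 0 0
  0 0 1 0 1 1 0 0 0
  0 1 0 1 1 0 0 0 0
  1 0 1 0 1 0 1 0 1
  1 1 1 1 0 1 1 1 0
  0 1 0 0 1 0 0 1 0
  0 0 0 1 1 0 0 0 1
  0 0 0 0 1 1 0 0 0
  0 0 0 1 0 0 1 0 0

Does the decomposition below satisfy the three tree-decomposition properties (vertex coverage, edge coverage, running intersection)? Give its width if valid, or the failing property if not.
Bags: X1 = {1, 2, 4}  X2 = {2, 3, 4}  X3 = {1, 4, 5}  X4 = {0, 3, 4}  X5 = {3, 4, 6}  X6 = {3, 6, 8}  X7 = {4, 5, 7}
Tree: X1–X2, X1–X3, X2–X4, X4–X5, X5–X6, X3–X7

Yes; width 2.

Every vertex of G appears in some bag (union = {0, 1, 2, 3, 4, 5, 6, 7, 8}); every edge is covered by a bag; and for each vertex v the set of bags containing v is connected in the bag tree. The decomposition is therefore valid. The largest bag has 3 vertices, so the width is 2.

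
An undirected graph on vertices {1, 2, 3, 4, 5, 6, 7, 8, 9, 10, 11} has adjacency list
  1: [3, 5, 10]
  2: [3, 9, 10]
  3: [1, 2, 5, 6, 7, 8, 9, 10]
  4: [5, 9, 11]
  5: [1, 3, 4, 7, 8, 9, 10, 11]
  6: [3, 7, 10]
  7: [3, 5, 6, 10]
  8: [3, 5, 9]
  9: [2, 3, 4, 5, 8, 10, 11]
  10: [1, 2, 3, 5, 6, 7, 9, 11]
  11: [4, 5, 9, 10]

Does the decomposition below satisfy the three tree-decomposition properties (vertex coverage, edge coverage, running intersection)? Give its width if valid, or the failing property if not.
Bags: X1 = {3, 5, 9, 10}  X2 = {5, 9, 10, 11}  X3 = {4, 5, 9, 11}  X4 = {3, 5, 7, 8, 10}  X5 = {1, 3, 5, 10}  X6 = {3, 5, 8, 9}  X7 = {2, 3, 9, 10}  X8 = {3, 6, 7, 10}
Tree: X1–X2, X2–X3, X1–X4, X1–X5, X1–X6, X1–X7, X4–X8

A tree decomposition must satisfy three properties: every vertex lies in some bag; for every edge, both endpoints lie together in some bag; and for every vertex, the bags containing it form a connected subtree. Here bags containing vertex 8 are not connected in the tree, so the decomposition is invalid.

No — bags containing vertex 8 are not connected in the tree.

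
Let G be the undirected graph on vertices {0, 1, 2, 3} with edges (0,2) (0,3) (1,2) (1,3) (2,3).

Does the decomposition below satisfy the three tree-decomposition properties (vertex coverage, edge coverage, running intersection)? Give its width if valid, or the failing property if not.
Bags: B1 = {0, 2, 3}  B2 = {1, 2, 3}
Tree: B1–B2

Yes; width 2.

Every vertex of G appears in some bag (union = {0, 1, 2, 3}); every edge is covered by a bag; and for each vertex v the set of bags containing v is connected in the bag tree. The decomposition is therefore valid. The largest bag has 3 vertices, so the width is 2.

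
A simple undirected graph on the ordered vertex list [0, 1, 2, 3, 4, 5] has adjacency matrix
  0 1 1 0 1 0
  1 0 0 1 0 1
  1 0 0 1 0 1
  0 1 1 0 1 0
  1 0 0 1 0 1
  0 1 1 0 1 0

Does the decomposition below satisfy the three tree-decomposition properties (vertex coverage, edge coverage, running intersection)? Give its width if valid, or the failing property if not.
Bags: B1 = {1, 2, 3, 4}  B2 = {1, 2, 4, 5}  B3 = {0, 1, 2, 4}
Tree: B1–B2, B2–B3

Yes; width 3.

Every vertex of G appears in some bag (union = {0, 1, 2, 3, 4, 5}); every edge is covered by a bag; and for each vertex v the set of bags containing v is connected in the bag tree. The decomposition is therefore valid. The largest bag has 4 vertices, so the width is 3.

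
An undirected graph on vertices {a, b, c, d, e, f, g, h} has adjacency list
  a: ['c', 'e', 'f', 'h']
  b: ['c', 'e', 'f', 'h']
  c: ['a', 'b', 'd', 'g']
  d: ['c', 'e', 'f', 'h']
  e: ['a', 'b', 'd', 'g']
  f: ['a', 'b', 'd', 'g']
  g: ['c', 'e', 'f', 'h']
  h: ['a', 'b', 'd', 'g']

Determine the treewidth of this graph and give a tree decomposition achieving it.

Treewidth 4.
One optimal decomposition is:
Bags: B1 = {a, c, e, f, h}  B2 = {c, e, f, g, h}  B3 = {b, c, e, f, h}  B4 = {c, d, e, f, h}
Tree: B1–B2, B2–B3, B3–B4

The largest bag has 5 vertices, giving width 4; this decomposition certifies tw(G) ≤ 4. For the lower bound: the 5 vertex sets {a,e}, {c,g}, {b,f}, {h}, {d} are disjoint, each induces a connected subgraph, and every pair is joined by at least one edge of G. Contracting each set to a single vertex therefore yields K_{5} as a minor, and since treewidth is minor-monotone, tw(G) ≥ tw(K_{5}) = 4. Therefore the treewidth is 4.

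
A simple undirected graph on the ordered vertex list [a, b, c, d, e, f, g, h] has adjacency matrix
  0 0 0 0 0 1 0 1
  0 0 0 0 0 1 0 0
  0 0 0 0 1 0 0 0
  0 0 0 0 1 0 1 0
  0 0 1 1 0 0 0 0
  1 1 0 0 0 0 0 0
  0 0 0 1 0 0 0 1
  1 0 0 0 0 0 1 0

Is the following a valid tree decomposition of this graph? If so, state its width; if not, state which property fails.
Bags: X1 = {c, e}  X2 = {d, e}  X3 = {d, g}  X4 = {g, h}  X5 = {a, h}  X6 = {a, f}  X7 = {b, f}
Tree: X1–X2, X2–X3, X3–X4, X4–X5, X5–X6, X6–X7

Yes; width 1.

Vertex coverage: the bags together contain {a, b, c, d, e, f, g, h}, the full vertex set. Edge coverage: each edge of G has both endpoints in at least one bag. Running intersection: for every vertex, the bags containing it form a connected subtree. All three properties hold, so this is a valid tree decomposition of width max|bag| − 1 = 1, and hence tw(G) ≤ 1.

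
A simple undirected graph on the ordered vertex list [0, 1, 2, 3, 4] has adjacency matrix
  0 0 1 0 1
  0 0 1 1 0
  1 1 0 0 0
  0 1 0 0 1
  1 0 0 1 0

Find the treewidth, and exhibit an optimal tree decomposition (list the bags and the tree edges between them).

Every bag has size at most 3, so the width is 3 − 1 = 2 and tw(G) ≤ 2. The edges 1–3–4–0–2–1 form a cycle, so G is not a tree and its treewidth is at least 2. The upper and lower bounds meet at 2, so that is the treewidth.

Treewidth 2.
One such decomposition:
Bags: B1 = {1, 3, 4}  B2 = {0, 1, 4}  B3 = {0, 1, 2}
Tree: B1–B2, B2–B3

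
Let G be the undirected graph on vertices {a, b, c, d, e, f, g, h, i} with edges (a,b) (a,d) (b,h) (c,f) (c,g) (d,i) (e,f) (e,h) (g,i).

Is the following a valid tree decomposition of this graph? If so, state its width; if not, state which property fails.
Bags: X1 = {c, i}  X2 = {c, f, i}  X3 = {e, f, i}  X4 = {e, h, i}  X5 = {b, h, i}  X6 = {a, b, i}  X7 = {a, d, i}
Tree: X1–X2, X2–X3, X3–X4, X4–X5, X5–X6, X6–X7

No — vertex g appears in no bag.

A tree decomposition must satisfy three properties: every vertex lies in some bag; for every edge, both endpoints lie together in some bag; and for every vertex, the bags containing it form a connected subtree. Here vertex g appears in no bag, so the decomposition is invalid.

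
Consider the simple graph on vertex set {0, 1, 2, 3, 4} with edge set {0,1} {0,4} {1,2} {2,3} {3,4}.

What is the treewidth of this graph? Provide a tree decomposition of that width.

Every bag has size at most 3, so the width is 3 − 1 = 2 and tw(G) ≤ 2. Since 0–1–2–3–4–0 is a cycle in G, G is not acyclic. Forests are exactly the graphs of treewidth ≤ 1, so tw(G) ≥ 2. Hence tw(G) = 2 exactly.

Treewidth 2.
Bags: B1 = {0, 1, 2}  B2 = {0, 2, 3}  B3 = {0, 3, 4}
Tree: B1–B2, B2–B3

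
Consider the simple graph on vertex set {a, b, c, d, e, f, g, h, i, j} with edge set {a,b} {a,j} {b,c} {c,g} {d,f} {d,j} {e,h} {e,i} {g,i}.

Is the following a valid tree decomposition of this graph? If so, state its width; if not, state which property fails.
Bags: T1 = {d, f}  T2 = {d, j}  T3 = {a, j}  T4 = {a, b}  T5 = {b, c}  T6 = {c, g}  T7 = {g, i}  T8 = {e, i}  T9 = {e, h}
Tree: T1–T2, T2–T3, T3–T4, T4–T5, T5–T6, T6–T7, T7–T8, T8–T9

Yes; width 1.

Vertex coverage: the bags together contain {a, b, c, d, e, f, g, h, i, j}, the full vertex set. Edge coverage: each edge of G has both endpoints in at least one bag. Running intersection: for every vertex, the bags containing it form a connected subtree. All three properties hold, so this is a valid tree decomposition of width max|bag| − 1 = 1, and hence tw(G) ≤ 1.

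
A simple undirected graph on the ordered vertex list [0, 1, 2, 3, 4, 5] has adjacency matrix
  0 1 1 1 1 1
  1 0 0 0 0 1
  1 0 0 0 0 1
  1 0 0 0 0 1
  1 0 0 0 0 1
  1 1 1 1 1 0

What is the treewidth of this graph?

2

A width-2 tree decomposition is:
Bags: B1 = {0, 3, 5}  B2 = {0, 1, 5}  B3 = {0, 2, 5}  B4 = {0, 4, 5}
Tree: B1–B2, B2–B3, B2–B4
Each bag holds 3 vertices, so the decomposition has width 2, which upper-bounds the treewidth. On the other hand G contains the 3-clique {0, 1, 5}. A clique must lie in a single bag of any decomposition, so no decomposition can have width below 2. The upper and lower bounds meet at 2, so that is the treewidth.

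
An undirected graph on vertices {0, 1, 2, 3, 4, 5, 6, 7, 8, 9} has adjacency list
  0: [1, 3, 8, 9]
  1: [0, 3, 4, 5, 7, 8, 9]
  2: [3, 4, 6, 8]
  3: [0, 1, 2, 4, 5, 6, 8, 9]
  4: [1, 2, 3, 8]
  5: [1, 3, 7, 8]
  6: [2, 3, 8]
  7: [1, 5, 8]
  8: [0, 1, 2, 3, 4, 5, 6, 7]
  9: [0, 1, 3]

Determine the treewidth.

A width-3 tree decomposition is:
Bags: B1 = {0, 1, 3, 8}  B2 = {1, 3, 5, 8}  B3 = {1, 3, 4, 8}  B4 = {0, 1, 3, 9}  B5 = {2, 3, 4, 8}  B6 = {1, 5, 7, 8}  B7 = {2, 3, 6, 8}
Tree: B1–B2, B2–B3, B1–B4, B3–B5, B2–B6, B5–B7
Each bag holds 4 vertices, so the decomposition has width 3, which upper-bounds the treewidth. On the other hand G contains the 4-clique {0, 1, 3, 8}. A clique must lie in a single bag of any decomposition, so no decomposition can have width below 3. Hence tw(G) = 3 exactly.

3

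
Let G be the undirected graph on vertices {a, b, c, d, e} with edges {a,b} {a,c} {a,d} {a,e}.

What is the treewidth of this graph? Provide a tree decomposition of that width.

Every bag has size at most 2, so the width is 2 − 1 = 1 and tw(G) ≤ 1. Since G has at least one edge (e.g. a–c), it is not an edgeless graph, so tw(G) ≥ 1. The upper and lower bounds meet at 1, so that is the treewidth.

Treewidth 1.
One such decomposition:
Bags: B1 = {a, c}  B2 = {a, e}  B3 = {a, b}  B4 = {a, d}
Tree: B1–B2, B1–B3, B1–B4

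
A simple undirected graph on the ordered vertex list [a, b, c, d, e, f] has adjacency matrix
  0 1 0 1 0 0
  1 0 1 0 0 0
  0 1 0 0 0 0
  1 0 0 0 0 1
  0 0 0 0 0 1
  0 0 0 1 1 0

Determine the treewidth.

A width-1 tree decomposition is:
Bags: B1 = {b, c}  B2 = {a, b}  B3 = {a, d}  B4 = {d, f}  B5 = {e, f}
Tree: B1–B2, B2–B3, B3–B4, B4–B5
Each bag holds 2 vertices, so the decomposition has width 1, which upper-bounds the treewidth. G has an edge, so its treewidth is at least 1. The upper and lower bounds meet at 1, so that is the treewidth.

1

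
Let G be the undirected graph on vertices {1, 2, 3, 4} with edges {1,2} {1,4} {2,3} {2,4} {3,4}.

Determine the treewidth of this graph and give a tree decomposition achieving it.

Each bag holds 3 vertices, so the decomposition has width 2, which upper-bounds the treewidth. Conversely, {1, 2, 4} is a clique of size 3, and the vertices of any clique must share a bag in every tree decomposition; so some bag has ≥ 3 vertices and tw(G) ≥ 2. Therefore the treewidth is 2.

Treewidth 2.
Bags: B1 = {2, 3, 4}  B2 = {1, 2, 4}
Tree: B1–B2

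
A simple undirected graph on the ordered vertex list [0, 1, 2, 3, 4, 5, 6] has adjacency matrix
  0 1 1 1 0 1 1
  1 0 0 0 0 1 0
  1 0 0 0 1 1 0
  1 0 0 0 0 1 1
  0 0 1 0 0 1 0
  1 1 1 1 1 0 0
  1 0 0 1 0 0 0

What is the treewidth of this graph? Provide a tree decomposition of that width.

Treewidth 2.
One optimal decomposition is:
Bags: B1 = {0, 3, 6}  B2 = {0, 3, 5}  B3 = {0, 2, 5}  B4 = {2, 4, 5}  B5 = {0, 1, 5}
Tree: B1–B2, B2–B3, B3–B4, B3–B5

Each bag holds 3 vertices, so the decomposition has width 2, which upper-bounds the treewidth. Conversely, {0, 1, 5} is a clique of size 3, and the vertices of any clique must share a bag in every tree decomposition; so some bag has ≥ 3 vertices and tw(G) ≥ 2. Therefore the treewidth is 2.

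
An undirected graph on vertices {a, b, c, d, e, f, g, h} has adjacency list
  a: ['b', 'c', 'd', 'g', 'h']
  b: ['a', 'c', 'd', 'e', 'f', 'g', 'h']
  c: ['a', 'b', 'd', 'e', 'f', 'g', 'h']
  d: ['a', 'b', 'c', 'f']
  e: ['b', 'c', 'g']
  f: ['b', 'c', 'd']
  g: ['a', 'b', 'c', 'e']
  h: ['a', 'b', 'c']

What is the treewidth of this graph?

3

A width-3 tree decomposition is:
Bags: B1 = {a, b, c, h}  B2 = {a, b, c, g}  B3 = {a, b, c, d}  B4 = {b, c, e, g}  B5 = {b, c, d, f}
Tree: B1–B2, B1–B3, B2–B4, B3–B5
Each bag holds 4 vertices, so the decomposition has width 3, which upper-bounds the treewidth. For the lower bound, the 4 vertices {a, b, c, d} are pairwise adjacent, and any tree decomposition puts a clique entirely inside one bag — forcing width ≥ 3. Hence tw(G) = 3 exactly.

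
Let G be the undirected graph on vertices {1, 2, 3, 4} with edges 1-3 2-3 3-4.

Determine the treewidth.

1

A width-1 tree decomposition is:
Bags: B1 = {3, 4}  B2 = {2, 3}  B3 = {1, 3}
Tree: B1–B2, B2–B3
Every bag has size at most 2, so the width is 2 − 1 = 1 and tw(G) ≤ 1. Any graph with an edge has treewidth ≥ 1, and G has the edge 4–3. Therefore the treewidth is 1.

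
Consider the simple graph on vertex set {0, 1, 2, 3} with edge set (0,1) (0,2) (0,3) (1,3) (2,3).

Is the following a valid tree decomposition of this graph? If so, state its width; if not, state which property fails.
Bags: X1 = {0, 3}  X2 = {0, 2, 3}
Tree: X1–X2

No — vertex 1 appears in no bag.

A tree decomposition must satisfy three properties: every vertex lies in some bag; for every edge, both endpoints lie together in some bag; and for every vertex, the bags containing it form a connected subtree. Here vertex 1 appears in no bag, so the decomposition is invalid.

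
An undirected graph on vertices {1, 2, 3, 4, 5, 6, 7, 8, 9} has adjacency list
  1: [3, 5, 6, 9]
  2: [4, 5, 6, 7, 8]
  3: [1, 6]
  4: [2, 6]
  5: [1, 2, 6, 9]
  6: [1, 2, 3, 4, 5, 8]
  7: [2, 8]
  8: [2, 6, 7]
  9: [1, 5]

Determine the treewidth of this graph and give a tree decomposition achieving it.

Treewidth 2.
Bags: B1 = {1, 5, 6}  B2 = {2, 5, 6}  B3 = {1, 3, 6}  B4 = {2, 6, 8}  B5 = {2, 7, 8}  B6 = {1, 5, 9}  B7 = {2, 4, 6}
Tree: B1–B2, B1–B3, B2–B4, B4–B5, B1–B6, B4–B7

Every bag has size at most 3, so the width is 3 − 1 = 2 and tw(G) ≤ 2. On the other hand G contains the 3-clique {1, 5, 9}. A clique must lie in a single bag of any decomposition, so no decomposition can have width below 2. Hence tw(G) = 2 exactly.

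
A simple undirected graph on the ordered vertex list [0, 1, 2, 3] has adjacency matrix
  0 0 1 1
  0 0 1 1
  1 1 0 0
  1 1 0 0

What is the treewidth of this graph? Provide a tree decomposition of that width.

Each bag holds 3 vertices, so the decomposition has width 2, which upper-bounds the treewidth. The edges 3–0–2–1–3 form a cycle, so G is not a tree and its treewidth is at least 2. Hence tw(G) = 2 exactly.

Treewidth 2.
One optimal decomposition is:
Bags: B1 = {0, 2, 3}  B2 = {1, 2, 3}
Tree: B1–B2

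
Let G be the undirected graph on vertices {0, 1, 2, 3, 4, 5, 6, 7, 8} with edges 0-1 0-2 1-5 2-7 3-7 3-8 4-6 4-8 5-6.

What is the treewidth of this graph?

A width-2 tree decomposition is:
Bags: B1 = {2, 3, 7}  B2 = {0, 2, 3}  B3 = {0, 1, 3}  B4 = {1, 3, 5}  B5 = {3, 5, 6}  B6 = {3, 4, 6}  B7 = {3, 4, 8}
Tree: B1–B2, B2–B3, B3–B4, B4–B5, B5–B6, B6–B7
The largest bag has 3 vertices, giving width 2; this decomposition certifies tw(G) ≤ 2. Since 3–7–2–0–1–5–6–4–8–3 is a cycle in G, G is not acyclic. Forests are exactly the graphs of treewidth ≤ 1, so tw(G) ≥ 2. Therefore the treewidth is 2.

2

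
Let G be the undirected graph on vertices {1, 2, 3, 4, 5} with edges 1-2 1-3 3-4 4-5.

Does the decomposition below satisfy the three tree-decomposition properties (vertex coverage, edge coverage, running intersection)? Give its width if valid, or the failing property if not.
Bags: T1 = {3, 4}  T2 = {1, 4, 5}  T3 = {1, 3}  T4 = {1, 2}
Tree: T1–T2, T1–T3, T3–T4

A tree decomposition must satisfy three properties: every vertex lies in some bag; for every edge, both endpoints lie together in some bag; and for every vertex, the bags containing it form a connected subtree. Here bags containing vertex 1 are not connected in the tree, so the decomposition is invalid.

No — bags containing vertex 1 are not connected in the tree.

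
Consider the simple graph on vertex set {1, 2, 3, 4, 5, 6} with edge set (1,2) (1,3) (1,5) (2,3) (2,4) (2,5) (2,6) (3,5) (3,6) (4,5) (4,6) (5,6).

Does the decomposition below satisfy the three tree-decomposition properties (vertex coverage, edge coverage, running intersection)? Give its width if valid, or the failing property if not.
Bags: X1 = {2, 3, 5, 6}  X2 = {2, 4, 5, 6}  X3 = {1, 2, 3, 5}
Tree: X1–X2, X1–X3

Vertex coverage: the bags together contain {1, 2, 3, 4, 5, 6}, the full vertex set. Edge coverage: each edge of G has both endpoints in at least one bag. Running intersection: for every vertex, the bags containing it form a connected subtree. All three properties hold, so this is a valid tree decomposition of width max|bag| − 1 = 3, and hence tw(G) ≤ 3.

Yes; width 3.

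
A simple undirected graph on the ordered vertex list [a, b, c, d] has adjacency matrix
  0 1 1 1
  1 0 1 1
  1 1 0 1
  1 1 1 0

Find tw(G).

3

A width-3 tree decomposition is:
Bags: B1 = {a, b, c, d}
Tree: (single bag)
With just one bag of size 4, the width is 4 − 1 = 3, so tw(G) ≤ 3. For the lower bound, the 4 vertices {a, b, c, d} are pairwise adjacent, and any tree decomposition puts a clique entirely inside one bag — forcing width ≥ 3. Therefore the treewidth is 3.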